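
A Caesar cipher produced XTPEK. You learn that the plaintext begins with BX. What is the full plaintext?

From the crib: X(23)−B(1)=22, so the shift is 22.
Subtract 22 from each ciphertext letter:
X(23): 23−22=1 → B
T(19): 19−22=-3≡23 → X
P(15): 15−22=-7≡19 → T
E(4): 4−22=-18≡8 → I
K(10): 10−22=-12≡14 → O

BXTIO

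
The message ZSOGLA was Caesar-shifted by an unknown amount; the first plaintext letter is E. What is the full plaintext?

From the crib: Z(25)−E(4)=21, so the shift is 21.
Subtract 21 from each ciphertext letter:
Z(25): 25−21=4 → E
S(18): 18−21=-3≡23 → X
O(14): 14−21=-7≡19 → T
G(6): 6−21=-15≡11 → L
L(11): 11−21=-10≡16 → Q
A(0): 0−21=-21≡5 → F

EXTLQF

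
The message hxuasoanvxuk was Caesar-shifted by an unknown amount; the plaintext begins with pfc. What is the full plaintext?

From the crib: h(7)−p(15)=-8≡18, so the shift is 18.
Subtract 18 from each ciphertext letter:
h(7): 7−18=-11≡15 → p
x(23): 23−18=5 → f
u(20): 20−18=2 → c
a(0): 0−18=-18≡8 → i
s(18): 18−18=0 → a
o(14): 14−18=-4≡22 → w
a(0): 0−18=-18≡8 → i
n(13): 13−18=-5≡21 → v
v(21): 21−18=3 → d
x(23): 23−18=5 → f
u(20): 20−18=2 → c
k(10): 10−18=-8≡18 → s

pfciawivdfcs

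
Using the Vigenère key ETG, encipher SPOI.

Repeat the key across the message: ETGE
S(18)+E(4): 22 → W
P(15)+T(19): 34≡8 → I
O(14)+G(6): 20 → U
I(8)+E(4): 12 → M

WIUM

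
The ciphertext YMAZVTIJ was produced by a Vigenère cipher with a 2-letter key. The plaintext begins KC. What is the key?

OK

Subtract each crib letter from the matching ciphertext letter (mod 26):
Y(24)−K(10)=14 → O
M(12)−C(2)=10 → K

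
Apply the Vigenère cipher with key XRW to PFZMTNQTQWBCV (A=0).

MWVJKJNKMTSYS

Repeat the key across the message: XRWXRWXRWXRWX
P(15)+X(23): 38≡12 → M
F(5)+R(17): 22 → W
Z(25)+W(22): 47≡21 → V
M(12)+X(23): 35≡9 → J
T(19)+R(17): 36≡10 → K
N(13)+W(22): 35≡9 → J
Q(16)+X(23): 39≡13 → N
T(19)+R(17): 36≡10 → K
Q(16)+W(22): 38≡12 → M
W(22)+X(23): 45≡19 → T
B(1)+R(17): 18 → S
C(2)+W(22): 24 → Y
V(21)+X(23): 44≡18 → S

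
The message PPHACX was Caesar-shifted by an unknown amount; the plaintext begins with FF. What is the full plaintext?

From the crib: P(15)−F(5)=10, so the shift is 10.
Subtract 10 from each ciphertext letter:
P(15): 15−10=5 → F
P(15): 15−10=5 → F
H(7): 7−10=-3≡23 → X
A(0): 0−10=-10≡16 → Q
C(2): 2−10=-8≡18 → S
X(23): 23−10=13 → N

FFXQSN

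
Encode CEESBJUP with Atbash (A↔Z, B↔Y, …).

C(2) → X(23)
E(4) → V(21)
E(4) → V(21)
S(18) → H(7)
B(1) → Y(24)
J(9) → Q(16)
U(20) → F(5)
P(15) → K(10)

XVVHYQFK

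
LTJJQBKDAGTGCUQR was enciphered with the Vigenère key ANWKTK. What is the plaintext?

Repeat the key across the ciphertext: ANWKTKANWKTKANWK
L(11)−A(0): 11 → L
T(19)−N(13): 6 → G
J(9)−W(22): -13≡13 → N
J(9)−K(10): -1≡25 → Z
Q(16)−T(19): -3≡23 → X
B(1)−K(10): -9≡17 → R
K(10)−A(0): 10 → K
D(3)−N(13): -10≡16 → Q
A(0)−W(22): -22≡4 → E
G(6)−K(10): -4≡22 → W
T(19)−T(19): 0 → A
G(6)−K(10): -4≡22 → W
C(2)−A(0): 2 → C
U(20)−N(13): 7 → H
Q(16)−W(22): -6≡20 → U
R(17)−K(10): 7 → H

LGNZXRKQEWAWCHUH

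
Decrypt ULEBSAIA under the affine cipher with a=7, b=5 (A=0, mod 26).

The inverse of 7 mod 26 is 15, since 7·15=105≡1. Apply D(y)=15·(y−5) mod 26:
U(20): 15·(20−5)=225≡17 → R
L(11): 15·(11−5)=90≡12 → M
E(4): 15·(4−5)=-15≡11 → L
B(1): 15·(1−5)=-60≡18 → S
S(18): 15·(18−5)=195≡13 → N
A(0): 15·(0−5)=-75≡3 → D
I(8): 15·(8−5)=45≡19 → T
A(0): 15·(0−5)=-75≡3 → D

RMLSNDTD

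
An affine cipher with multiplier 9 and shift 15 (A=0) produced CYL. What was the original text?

NBO

The inverse of 9 mod 26 is 3, since 9·3=27≡1. Apply D(y)=3·(y−15) mod 26:
C(2): 3·(2−15)=-39≡13 → N
Y(24): 3·(24−15)=27≡1 → B
L(11): 3·(11−15)=-12≡14 → O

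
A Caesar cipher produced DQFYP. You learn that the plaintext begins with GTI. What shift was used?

From the crib: D(3)−G(6)=-3≡23, so the shift is 23.

23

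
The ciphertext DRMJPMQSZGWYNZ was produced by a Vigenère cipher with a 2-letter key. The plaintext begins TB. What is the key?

KQ

Subtract each crib letter from the matching ciphertext letter (mod 26):
D(3)−T(19)=-16≡10 → K
R(17)−B(1)=16 → Q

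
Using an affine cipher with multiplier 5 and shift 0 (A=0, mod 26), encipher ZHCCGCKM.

VJKKEKYI

Z(25): 5·25+0=125≡21 → V
H(7): 5·7+0=35≡9 → J
C(2): 5·2+0=10 → K
C(2): 5·2+0=10 → K
G(6): 5·6+0=30≡4 → E
C(2): 5·2+0=10 → K
K(10): 5·10+0=50≡24 → Y
M(12): 5·12+0=60≡8 → I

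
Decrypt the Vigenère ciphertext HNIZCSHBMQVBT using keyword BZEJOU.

GOEQOYGCIHHHS

Repeat the key across the ciphertext: BZEJOUBZEJOUB
H(7)−B(1): 6 → G
N(13)−Z(25): -12≡14 → O
I(8)−E(4): 4 → E
Z(25)−J(9): 16 → Q
C(2)−O(14): -12≡14 → O
S(18)−U(20): -2≡24 → Y
H(7)−B(1): 6 → G
B(1)−Z(25): -24≡2 → C
M(12)−E(4): 8 → I
Q(16)−J(9): 7 → H
V(21)−O(14): 7 → H
B(1)−U(20): -19≡7 → H
T(19)−B(1): 18 → S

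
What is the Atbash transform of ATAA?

A(0) → Z(25)
T(19) → G(6)
A(0) → Z(25)
A(0) → Z(25)

ZGZZ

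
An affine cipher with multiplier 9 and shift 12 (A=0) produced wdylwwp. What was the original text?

ezkxeej

The inverse of 9 mod 26 is 3, since 9·3=27≡1. Apply D(y)=3·(y−12) mod 26:
w(22): 3·(22−12)=30≡4 → e
d(3): 3·(3−12)=-27≡25 → z
y(24): 3·(24−12)=36≡10 → k
l(11): 3·(11−12)=-3≡23 → x
w(22): 3·(22−12)=30≡4 → e
w(22): 3·(22−12)=30≡4 → e
p(15): 3·(15−12)=9 → j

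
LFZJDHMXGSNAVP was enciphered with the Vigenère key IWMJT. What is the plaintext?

DJNAKZQLXZFEJG

Repeat the key across the ciphertext: IWMJTIWMJTIWMJ
L(11)−I(8): 3 → D
F(5)−W(22): -17≡9 → J
Z(25)−M(12): 13 → N
J(9)−J(9): 0 → A
D(3)−T(19): -16≡10 → K
H(7)−I(8): -1≡25 → Z
M(12)−W(22): -10≡16 → Q
X(23)−M(12): 11 → L
G(6)−J(9): -3≡23 → X
S(18)−T(19): -1≡25 → Z
N(13)−I(8): 5 → F
A(0)−W(22): -22≡4 → E
V(21)−M(12): 9 → J
P(15)−J(9): 6 → G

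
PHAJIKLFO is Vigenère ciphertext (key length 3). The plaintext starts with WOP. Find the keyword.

Subtract each crib letter from the matching ciphertext letter (mod 26):
P(15)−W(22)=-7≡19 → T
H(7)−O(14)=-7≡19 → T
A(0)−P(15)=-15≡11 → L

TTL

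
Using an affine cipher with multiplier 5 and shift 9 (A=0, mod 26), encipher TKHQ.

T(19): 5·19+9=104≡0 → A
K(10): 5·10+9=59≡7 → H
H(7): 5·7+9=44≡18 → S
Q(16): 5·16+9=89≡11 → L

AHSL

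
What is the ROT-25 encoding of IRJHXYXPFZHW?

HQIGWXWOEYGV

I(8): 8+25=33≡7 → H
R(17): 17+25=42≡16 → Q
J(9): 9+25=34≡8 → I
H(7): 7+25=32≡6 → G
X(23): 23+25=48≡22 → W
Y(24): 24+25=49≡23 → X
X(23): 23+25=48≡22 → W
P(15): 15+25=40≡14 → O
F(5): 5+25=30≡4 → E
Z(25): 25+25=50≡24 → Y
H(7): 7+25=32≡6 → G
W(22): 22+25=47≡21 → V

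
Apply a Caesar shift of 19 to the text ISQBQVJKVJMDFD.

I(8): 8+19=27≡1 → B
S(18): 18+19=37≡11 → L
Q(16): 16+19=35≡9 → J
B(1): 1+19=20 → U
Q(16): 16+19=35≡9 → J
V(21): 21+19=40≡14 → O
J(9): 9+19=28≡2 → C
K(10): 10+19=29≡3 → D
V(21): 21+19=40≡14 → O
J(9): 9+19=28≡2 → C
M(12): 12+19=31≡5 → F
D(3): 3+19=22 → W
F(5): 5+19=24 → Y
D(3): 3+19=22 → W

BLJUJOCDOCFWYW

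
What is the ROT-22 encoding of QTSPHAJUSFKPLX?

MPOLDWFQOBGLHT

Q(16): 16+22=38≡12 → M
T(19): 19+22=41≡15 → P
S(18): 18+22=40≡14 → O
P(15): 15+22=37≡11 → L
H(7): 7+22=29≡3 → D
A(0): 0+22=22 → W
J(9): 9+22=31≡5 → F
U(20): 20+22=42≡16 → Q
S(18): 18+22=40≡14 → O
F(5): 5+22=27≡1 → B
K(10): 10+22=32≡6 → G
P(15): 15+22=37≡11 → L
L(11): 11+22=33≡7 → H
X(23): 23+22=45≡19 → T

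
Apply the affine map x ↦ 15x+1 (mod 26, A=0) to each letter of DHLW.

D(3): 15·3+1=46≡20 → U
H(7): 15·7+1=106≡2 → C
L(11): 15·11+1=166≡10 → K
W(22): 15·22+1=331≡19 → T

UCKT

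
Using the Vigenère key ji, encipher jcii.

skrq

Repeat the key across the message: jiji
j(9)+j(9): 18 → s
c(2)+i(8): 10 → k
i(8)+j(9): 17 → r
i(8)+i(8): 16 → q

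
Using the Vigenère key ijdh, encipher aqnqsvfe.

Repeat the key across the message: ijdhijdh
a(0)+i(8): 8 → i
q(16)+j(9): 25 → z
n(13)+d(3): 16 → q
q(16)+h(7): 23 → x
s(18)+i(8): 26≡0 → a
v(21)+j(9): 30≡4 → e
f(5)+d(3): 8 → i
e(4)+h(7): 11 → l

izqxaeil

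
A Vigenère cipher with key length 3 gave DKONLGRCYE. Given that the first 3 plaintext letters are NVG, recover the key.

QPI

Subtract each crib letter from the matching ciphertext letter (mod 26):
D(3)−N(13)=-10≡16 → Q
K(10)−V(21)=-11≡15 → P
O(14)−G(6)=8 → I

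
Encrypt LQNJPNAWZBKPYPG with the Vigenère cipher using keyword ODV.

Repeat the key across the message: ODVODVODVODVODV
L(11)+O(14): 25 → Z
Q(16)+D(3): 19 → T
N(13)+V(21): 34≡8 → I
J(9)+O(14): 23 → X
P(15)+D(3): 18 → S
N(13)+V(21): 34≡8 → I
A(0)+O(14): 14 → O
W(22)+D(3): 25 → Z
Z(25)+V(21): 46≡20 → U
B(1)+O(14): 15 → P
K(10)+D(3): 13 → N
P(15)+V(21): 36≡10 → K
Y(24)+O(14): 38≡12 → M
P(15)+D(3): 18 → S
G(6)+V(21): 27≡1 → B

ZTIXSIOZUPNKMSB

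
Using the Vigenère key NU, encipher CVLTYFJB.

Repeat the key across the message: NUNUNUNU
C(2)+N(13): 15 → P
V(21)+U(20): 41≡15 → P
L(11)+N(13): 24 → Y
T(19)+U(20): 39≡13 → N
Y(24)+N(13): 37≡11 → L
F(5)+U(20): 25 → Z
J(9)+N(13): 22 → W
B(1)+U(20): 21 → V

PPYNLZWV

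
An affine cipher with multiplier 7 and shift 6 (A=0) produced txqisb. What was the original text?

The inverse of 7 mod 26 is 15, since 7·15=105≡1. Apply D(y)=15·(y−6) mod 26:
t(19): 15·(19−6)=195≡13 → n
x(23): 15·(23−6)=255≡21 → v
q(16): 15·(16−6)=150≡20 → u
i(8): 15·(8−6)=30≡4 → e
s(18): 15·(18−6)=180≡24 → y
b(1): 15·(1−6)=-75≡3 → d

nvueyd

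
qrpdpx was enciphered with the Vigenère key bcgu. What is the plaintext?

ppjjov

Repeat the key across the ciphertext: bcgubc
q(16)−b(1): 15 → p
r(17)−c(2): 15 → p
p(15)−g(6): 9 → j
d(3)−u(20): -17≡9 → j
p(15)−b(1): 14 → o
x(23)−c(2): 21 → v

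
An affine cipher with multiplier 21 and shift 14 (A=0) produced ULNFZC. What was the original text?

The inverse of 21 mod 26 is 5, since 21·5=105≡1. Apply D(y)=5·(y−14) mod 26:
U(20): 5·(20−14)=30≡4 → E
L(11): 5·(11−14)=-15≡11 → L
N(13): 5·(13−14)=-5≡21 → V
F(5): 5·(5−14)=-45≡7 → H
Z(25): 5·(25−14)=55≡3 → D
C(2): 5·(2−14)=-60≡18 → S

ELVHDS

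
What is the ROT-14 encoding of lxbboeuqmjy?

l(11): 11+14=25 → z
x(23): 23+14=37≡11 → l
b(1): 1+14=15 → p
b(1): 1+14=15 → p
o(14): 14+14=28≡2 → c
e(4): 4+14=18 → s
u(20): 20+14=34≡8 → i
q(16): 16+14=30≡4 → e
m(12): 12+14=26≡0 → a
j(9): 9+14=23 → x
y(24): 24+14=38≡12 → m

zlppcsieaxm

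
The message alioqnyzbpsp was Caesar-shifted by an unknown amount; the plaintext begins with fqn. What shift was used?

From the crib: a(0)−f(5)=-5≡21, so the shift is 21.

21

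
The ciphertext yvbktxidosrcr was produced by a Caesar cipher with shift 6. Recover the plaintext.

y(24): 24−6=18 → s
v(21): 21−6=15 → p
b(1): 1−6=-5≡21 → v
k(10): 10−6=4 → e
t(19): 19−6=13 → n
x(23): 23−6=17 → r
i(8): 8−6=2 → c
d(3): 3−6=-3≡23 → x
o(14): 14−6=8 → i
s(18): 18−6=12 → m
r(17): 17−6=11 → l
c(2): 2−6=-4≡22 → w
r(17): 17−6=11 → l

spvenrcximlwl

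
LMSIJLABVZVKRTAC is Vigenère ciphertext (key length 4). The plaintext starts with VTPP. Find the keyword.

Subtract each crib letter from the matching ciphertext letter (mod 26):
L(11)−V(21)=-10≡16 → Q
M(12)−T(19)=-7≡19 → T
S(18)−P(15)=3 → D
I(8)−P(15)=-7≡19 → T

QTDT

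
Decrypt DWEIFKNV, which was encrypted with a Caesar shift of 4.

D(3): 3−4=-1≡25 → Z
W(22): 22−4=18 → S
E(4): 4−4=0 → A
I(8): 8−4=4 → E
F(5): 5−4=1 → B
K(10): 10−4=6 → G
N(13): 13−4=9 → J
V(21): 21−4=17 → R

ZSAEBGJR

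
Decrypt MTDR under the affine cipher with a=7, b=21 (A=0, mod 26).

VWQS

The inverse of 7 mod 26 is 15, since 7·15=105≡1. Apply D(y)=15·(y−21) mod 26:
M(12): 15·(12−21)=-135≡21 → V
T(19): 15·(19−21)=-30≡22 → W
D(3): 15·(3−21)=-270≡16 → Q
R(17): 15·(17−21)=-60≡18 → S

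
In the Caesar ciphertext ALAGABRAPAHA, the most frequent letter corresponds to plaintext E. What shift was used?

The most frequent ciphertext letter is A (appears 6 times).
A is position 0; E is position 4.
Shift = -4≡22.

22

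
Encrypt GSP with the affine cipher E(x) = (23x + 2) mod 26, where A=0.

G(6): 23·6+2=140≡10 → K
S(18): 23·18+2=416≡0 → A
P(15): 23·15+2=347≡9 → J

KAJ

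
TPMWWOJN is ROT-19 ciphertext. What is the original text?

AWTDDVQU

T(19): 19−19=0 → A
P(15): 15−19=-4≡22 → W
M(12): 12−19=-7≡19 → T
W(22): 22−19=3 → D
W(22): 22−19=3 → D
O(14): 14−19=-5≡21 → V
J(9): 9−19=-10≡16 → Q
N(13): 13−19=-6≡20 → U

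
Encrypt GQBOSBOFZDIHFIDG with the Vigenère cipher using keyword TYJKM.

ZOKYEUMOJPBFOSPZ

Repeat the key across the message: TYJKMTYJKMTYJKMT
G(6)+T(19): 25 → Z
Q(16)+Y(24): 40≡14 → O
B(1)+J(9): 10 → K
O(14)+K(10): 24 → Y
S(18)+M(12): 30≡4 → E
B(1)+T(19): 20 → U
O(14)+Y(24): 38≡12 → M
F(5)+J(9): 14 → O
Z(25)+K(10): 35≡9 → J
D(3)+M(12): 15 → P
I(8)+T(19): 27≡1 → B
H(7)+Y(24): 31≡5 → F
F(5)+J(9): 14 → O
I(8)+K(10): 18 → S
D(3)+M(12): 15 → P
G(6)+T(19): 25 → Z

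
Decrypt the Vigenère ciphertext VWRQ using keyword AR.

Repeat the key across the ciphertext: ARAR
V(21)−A(0): 21 → V
W(22)−R(17): 5 → F
R(17)−A(0): 17 → R
Q(16)−R(17): -1≡25 → Z

VFRZ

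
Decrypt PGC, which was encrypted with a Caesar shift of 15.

ARN

P(15): 15−15=0 → A
G(6): 6−15=-9≡17 → R
C(2): 2−15=-13≡13 → N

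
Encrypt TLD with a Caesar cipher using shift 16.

T(19): 19+16=35≡9 → J
L(11): 11+16=27≡1 → B
D(3): 3+16=19 → T

JBT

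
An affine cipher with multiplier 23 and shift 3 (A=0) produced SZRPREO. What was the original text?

The inverse of 23 mod 26 is 17, since 23·17=391≡1. Apply D(y)=17·(y−3) mod 26:
S(18): 17·(18−3)=255≡21 → V
Z(25): 17·(25−3)=374≡10 → K
R(17): 17·(17−3)=238≡4 → E
P(15): 17·(15−3)=204≡22 → W
R(17): 17·(17−3)=238≡4 → E
E(4): 17·(4−3)=17 → R
O(14): 17·(14−3)=187≡5 → F

VKEWERF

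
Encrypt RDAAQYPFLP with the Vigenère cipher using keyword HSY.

Repeat the key across the message: HSYHSYHSYH
R(17)+H(7): 24 → Y
D(3)+S(18): 21 → V
A(0)+Y(24): 24 → Y
A(0)+H(7): 7 → H
Q(16)+S(18): 34≡8 → I
Y(24)+Y(24): 48≡22 → W
P(15)+H(7): 22 → W
F(5)+S(18): 23 → X
L(11)+Y(24): 35≡9 → J
P(15)+H(7): 22 → W

YVYHIWWXJW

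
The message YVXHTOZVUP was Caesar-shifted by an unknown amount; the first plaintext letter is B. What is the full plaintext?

From the crib: Y(24)−B(1)=23, so the shift is 23.
Subtract 23 from each ciphertext letter:
Y(24): 24−23=1 → B
V(21): 21−23=-2≡24 → Y
X(23): 23−23=0 → A
H(7): 7−23=-16≡10 → K
T(19): 19−23=-4≡22 → W
O(14): 14−23=-9≡17 → R
Z(25): 25−23=2 → C
V(21): 21−23=-2≡24 → Y
U(20): 20−23=-3≡23 → X
P(15): 15−23=-8≡18 → S

BYAKWRCYXS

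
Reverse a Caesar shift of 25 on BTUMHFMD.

CUVNIGNE

B(1): 1−25=-24≡2 → C
T(19): 19−25=-6≡20 → U
U(20): 20−25=-5≡21 → V
M(12): 12−25=-13≡13 → N
H(7): 7−25=-18≡8 → I
F(5): 5−25=-20≡6 → G
M(12): 12−25=-13≡13 → N
D(3): 3−25=-22≡4 → E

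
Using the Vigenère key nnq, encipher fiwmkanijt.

svmzxqavzg

Repeat the key across the message: nnqnnqnnqn
f(5)+n(13): 18 → s
i(8)+n(13): 21 → v
w(22)+q(16): 38≡12 → m
m(12)+n(13): 25 → z
k(10)+n(13): 23 → x
a(0)+q(16): 16 → q
n(13)+n(13): 26≡0 → a
i(8)+n(13): 21 → v
j(9)+q(16): 25 → z
t(19)+n(13): 32≡6 → g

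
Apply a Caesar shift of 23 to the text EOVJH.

BLSGE

E(4): 4+23=27≡1 → B
O(14): 14+23=37≡11 → L
V(21): 21+23=44≡18 → S
J(9): 9+23=32≡6 → G
H(7): 7+23=30≡4 → E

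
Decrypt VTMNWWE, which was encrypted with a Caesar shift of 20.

BZSTCCK

V(21): 21−20=1 → B
T(19): 19−20=-1≡25 → Z
M(12): 12−20=-8≡18 → S
N(13): 13−20=-7≡19 → T
W(22): 22−20=2 → C
W(22): 22−20=2 → C
E(4): 4−20=-16≡10 → K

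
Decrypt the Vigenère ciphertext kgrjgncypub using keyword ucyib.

qetbftaahth

Repeat the key across the ciphertext: ucyibucyibu
k(10)−u(20): -10≡16 → q
g(6)−c(2): 4 → e
r(17)−y(24): -7≡19 → t
j(9)−i(8): 1 → b
g(6)−b(1): 5 → f
n(13)−u(20): -7≡19 → t
c(2)−c(2): 0 → a
y(24)−y(24): 0 → a
p(15)−i(8): 7 → h
u(20)−b(1): 19 → t
b(1)−u(20): -19≡7 → h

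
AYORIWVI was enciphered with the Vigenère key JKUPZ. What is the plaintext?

Repeat the key across the ciphertext: JKUPZJKU
A(0)−J(9): -9≡17 → R
Y(24)−K(10): 14 → O
O(14)−U(20): -6≡20 → U
R(17)−P(15): 2 → C
I(8)−Z(25): -17≡9 → J
W(22)−J(9): 13 → N
V(21)−K(10): 11 → L
I(8)−U(20): -12≡14 → O

ROUCJNLO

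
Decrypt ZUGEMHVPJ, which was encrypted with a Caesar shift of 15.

KFRPXSGAU

Z(25): 25−15=10 → K
U(20): 20−15=5 → F
G(6): 6−15=-9≡17 → R
E(4): 4−15=-11≡15 → P
M(12): 12−15=-3≡23 → X
H(7): 7−15=-8≡18 → S
V(21): 21−15=6 → G
P(15): 15−15=0 → A
J(9): 9−15=-6≡20 → U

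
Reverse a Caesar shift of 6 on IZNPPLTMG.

I(8): 8−6=2 → C
Z(25): 25−6=19 → T
N(13): 13−6=7 → H
P(15): 15−6=9 → J
P(15): 15−6=9 → J
L(11): 11−6=5 → F
T(19): 19−6=13 → N
M(12): 12−6=6 → G
G(6): 6−6=0 → A

CTHJJFNGA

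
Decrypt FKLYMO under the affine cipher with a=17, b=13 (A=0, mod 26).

YJGTDX

The inverse of 17 mod 26 is 23, since 17·23=391≡1. Apply D(y)=23·(y−13) mod 26:
F(5): 23·(5−13)=-184≡24 → Y
K(10): 23·(10−13)=-69≡9 → J
L(11): 23·(11−13)=-46≡6 → G
Y(24): 23·(24−13)=253≡19 → T
M(12): 23·(12−13)=-23≡3 → D
O(14): 23·(14−13)=23 → X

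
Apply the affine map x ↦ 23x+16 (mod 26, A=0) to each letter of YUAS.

Y(24): 23·24+16=568≡22 → W
U(20): 23·20+16=476≡8 → I
A(0): 23·0+16=16 → Q
S(18): 23·18+16=430≡14 → O

WIQO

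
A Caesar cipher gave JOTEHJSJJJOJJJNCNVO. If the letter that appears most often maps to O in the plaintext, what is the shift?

The most frequent ciphertext letter is J (appears 8 times).
J is position 9; O is position 14.
Shift = -5≡21.

21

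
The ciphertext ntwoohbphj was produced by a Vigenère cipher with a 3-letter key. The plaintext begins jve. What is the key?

Subtract each crib letter from the matching ciphertext letter (mod 26):
n(13)−j(9)=4 → e
t(19)−v(21)=-2≡24 → y
w(22)−e(4)=18 → s

eys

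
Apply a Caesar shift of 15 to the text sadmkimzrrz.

hpsbzxboggo

s(18): 18+15=33≡7 → h
a(0): 0+15=15 → p
d(3): 3+15=18 → s
m(12): 12+15=27≡1 → b
k(10): 10+15=25 → z
i(8): 8+15=23 → x
m(12): 12+15=27≡1 → b
z(25): 25+15=40≡14 → o
r(17): 17+15=32≡6 → g
r(17): 17+15=32≡6 → g
z(25): 25+15=40≡14 → o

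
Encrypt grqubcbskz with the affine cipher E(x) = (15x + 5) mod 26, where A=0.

raltujupzq

g(6): 15·6+5=95≡17 → r
r(17): 15·17+5=260≡0 → a
q(16): 15·16+5=245≡11 → l
u(20): 15·20+5=305≡19 → t
b(1): 15·1+5=20 → u
c(2): 15·2+5=35≡9 → j
b(1): 15·1+5=20 → u
s(18): 15·18+5=275≡15 → p
k(10): 15·10+5=155≡25 → z
z(25): 15·25+5=380≡16 → q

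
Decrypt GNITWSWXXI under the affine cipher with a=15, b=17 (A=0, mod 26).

The inverse of 15 mod 26 is 7, since 15·7=105≡1. Apply D(y)=7·(y−17) mod 26:
G(6): 7·(6−17)=-77≡1 → B
N(13): 7·(13−17)=-28≡24 → Y
I(8): 7·(8−17)=-63≡15 → P
T(19): 7·(19−17)=14 → O
W(22): 7·(22−17)=35≡9 → J
S(18): 7·(18−17)=7 → H
W(22): 7·(22−17)=35≡9 → J
X(23): 7·(23−17)=42≡16 → Q
X(23): 7·(23−17)=42≡16 → Q
I(8): 7·(8−17)=-63≡15 → P

BYPOJHJQQP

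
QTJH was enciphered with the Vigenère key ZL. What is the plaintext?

RIKW

Repeat the key across the ciphertext: ZLZL
Q(16)−Z(25): -9≡17 → R
T(19)−L(11): 8 → I
J(9)−Z(25): -16≡10 → K
H(7)−L(11): -4≡22 → W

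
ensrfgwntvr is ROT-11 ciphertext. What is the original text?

e(4): 4−11=-7≡19 → t
n(13): 13−11=2 → c
s(18): 18−11=7 → h
r(17): 17−11=6 → g
f(5): 5−11=-6≡20 → u
g(6): 6−11=-5≡21 → v
w(22): 22−11=11 → l
n(13): 13−11=2 → c
t(19): 19−11=8 → i
v(21): 21−11=10 → k
r(17): 17−11=6 → g

tchguvlcikg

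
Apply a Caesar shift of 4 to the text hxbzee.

h(7): 7+4=11 → l
x(23): 23+4=27≡1 → b
b(1): 1+4=5 → f
z(25): 25+4=29≡3 → d
e(4): 4+4=8 → i
e(4): 4+4=8 → i

lbfdii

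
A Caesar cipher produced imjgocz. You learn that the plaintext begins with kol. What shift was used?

24

From the crib: i(8)−k(10)=-2≡24, so the shift is 24.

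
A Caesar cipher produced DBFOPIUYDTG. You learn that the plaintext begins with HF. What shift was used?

From the crib: D(3)−H(7)=-4≡22, so the shift is 22.

22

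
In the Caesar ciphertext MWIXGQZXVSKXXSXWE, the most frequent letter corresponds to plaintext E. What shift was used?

19

The most frequent ciphertext letter is X (appears 5 times).
X is position 23; E is position 4.
Shift = 19.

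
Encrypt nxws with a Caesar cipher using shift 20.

hrqm

n(13): 13+20=33≡7 → h
x(23): 23+20=43≡17 → r
w(22): 22+20=42≡16 → q
s(18): 18+20=38≡12 → m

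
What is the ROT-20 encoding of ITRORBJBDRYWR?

I(8): 8+20=28≡2 → C
T(19): 19+20=39≡13 → N
R(17): 17+20=37≡11 → L
O(14): 14+20=34≡8 → I
R(17): 17+20=37≡11 → L
B(1): 1+20=21 → V
J(9): 9+20=29≡3 → D
B(1): 1+20=21 → V
D(3): 3+20=23 → X
R(17): 17+20=37≡11 → L
Y(24): 24+20=44≡18 → S
W(22): 22+20=42≡16 → Q
R(17): 17+20=37≡11 → L

CNLILVDVXLSQL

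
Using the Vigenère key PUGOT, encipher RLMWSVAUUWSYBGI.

GFSKLKUAIPHSHUB

Repeat the key across the message: PUGOTPUGOTPUGOT
R(17)+P(15): 32≡6 → G
L(11)+U(20): 31≡5 → F
M(12)+G(6): 18 → S
W(22)+O(14): 36≡10 → K
S(18)+T(19): 37≡11 → L
V(21)+P(15): 36≡10 → K
A(0)+U(20): 20 → U
U(20)+G(6): 26≡0 → A
U(20)+O(14): 34≡8 → I
W(22)+T(19): 41≡15 → P
S(18)+P(15): 33≡7 → H
Y(24)+U(20): 44≡18 → S
B(1)+G(6): 7 → H
G(6)+O(14): 20 → U
I(8)+T(19): 27≡1 → B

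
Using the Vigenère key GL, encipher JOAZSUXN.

PZGKYFDY

Repeat the key across the message: GLGLGLGL
J(9)+G(6): 15 → P
O(14)+L(11): 25 → Z
A(0)+G(6): 6 → G
Z(25)+L(11): 36≡10 → K
S(18)+G(6): 24 → Y
U(20)+L(11): 31≡5 → F
X(23)+G(6): 29≡3 → D
N(13)+L(11): 24 → Y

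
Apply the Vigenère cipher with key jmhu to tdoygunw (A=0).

cpvspguq

Repeat the key across the message: jmhujmhu
t(19)+j(9): 28≡2 → c
d(3)+m(12): 15 → p
o(14)+h(7): 21 → v
y(24)+u(20): 44≡18 → s
g(6)+j(9): 15 → p
u(20)+m(12): 32≡6 → g
n(13)+h(7): 20 → u
w(22)+u(20): 42≡16 → q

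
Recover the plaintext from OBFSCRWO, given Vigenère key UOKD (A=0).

Repeat the key across the ciphertext: UOKDUOKD
O(14)−U(20): -6≡20 → U
B(1)−O(14): -13≡13 → N
F(5)−K(10): -5≡21 → V
S(18)−D(3): 15 → P
C(2)−U(20): -18≡8 → I
R(17)−O(14): 3 → D
W(22)−K(10): 12 → M
O(14)−D(3): 11 → L

UNVPIDML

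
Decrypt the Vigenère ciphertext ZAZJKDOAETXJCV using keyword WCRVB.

Repeat the key across the ciphertext: WCRVBWCRVBWCRV
Z(25)−W(22): 3 → D
A(0)−C(2): -2≡24 → Y
Z(25)−R(17): 8 → I
J(9)−V(21): -12≡14 → O
K(10)−B(1): 9 → J
D(3)−W(22): -19≡7 → H
O(14)−C(2): 12 → M
A(0)−R(17): -17≡9 → J
E(4)−V(21): -17≡9 → J
T(19)−B(1): 18 → S
X(23)−W(22): 1 → B
J(9)−C(2): 7 → H
C(2)−R(17): -15≡11 → L
V(21)−V(21): 0 → A

DYIOJHMJJSBHLA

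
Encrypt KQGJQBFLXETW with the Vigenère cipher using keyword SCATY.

CSGCOTHLQCLY

Repeat the key across the message: SCATYSCATYSC
K(10)+S(18): 28≡2 → C
Q(16)+C(2): 18 → S
G(6)+A(0): 6 → G
J(9)+T(19): 28≡2 → C
Q(16)+Y(24): 40≡14 → O
B(1)+S(18): 19 → T
F(5)+C(2): 7 → H
L(11)+A(0): 11 → L
X(23)+T(19): 42≡16 → Q
E(4)+Y(24): 28≡2 → C
T(19)+S(18): 37≡11 → L
W(22)+C(2): 24 → Y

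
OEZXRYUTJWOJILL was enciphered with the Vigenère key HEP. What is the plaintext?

Repeat the key across the ciphertext: HEPHEPHEPHEPHEP
O(14)−H(7): 7 → H
E(4)−E(4): 0 → A
Z(25)−P(15): 10 → K
X(23)−H(7): 16 → Q
R(17)−E(4): 13 → N
Y(24)−P(15): 9 → J
U(20)−H(7): 13 → N
T(19)−E(4): 15 → P
J(9)−P(15): -6≡20 → U
W(22)−H(7): 15 → P
O(14)−E(4): 10 → K
J(9)−P(15): -6≡20 → U
I(8)−H(7): 1 → B
L(11)−E(4): 7 → H
L(11)−P(15): -4≡22 → W

HAKQNJNPUPKUBHW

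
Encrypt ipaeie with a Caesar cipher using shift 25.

i(8): 8+25=33≡7 → h
p(15): 15+25=40≡14 → o
a(0): 0+25=25 → z
e(4): 4+25=29≡3 → d
i(8): 8+25=33≡7 → h
e(4): 4+25=29≡3 → d

hozdhd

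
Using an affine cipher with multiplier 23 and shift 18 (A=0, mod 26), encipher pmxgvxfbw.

p(15): 23·15+18=363≡25 → z
m(12): 23·12+18=294≡8 → i
x(23): 23·23+18=547≡1 → b
g(6): 23·6+18=156≡0 → a
v(21): 23·21+18=501≡7 → h
x(23): 23·23+18=547≡1 → b
f(5): 23·5+18=133≡3 → d
b(1): 23·1+18=41≡15 → p
w(22): 23·22+18=524≡4 → e

zibahbdpe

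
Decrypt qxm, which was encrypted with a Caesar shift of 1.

q(16): 16−1=15 → p
x(23): 23−1=22 → w
m(12): 12−1=11 → l

pwl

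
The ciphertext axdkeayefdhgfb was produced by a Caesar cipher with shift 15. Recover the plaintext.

liovpljpqosrqm

a(0): 0−15=-15≡11 → l
x(23): 23−15=8 → i
d(3): 3−15=-12≡14 → o
k(10): 10−15=-5≡21 → v
e(4): 4−15=-11≡15 → p
a(0): 0−15=-15≡11 → l
y(24): 24−15=9 → j
e(4): 4−15=-11≡15 → p
f(5): 5−15=-10≡16 → q
d(3): 3−15=-12≡14 → o
h(7): 7−15=-8≡18 → s
g(6): 6−15=-9≡17 → r
f(5): 5−15=-10≡16 → q
b(1): 1−15=-14≡12 → m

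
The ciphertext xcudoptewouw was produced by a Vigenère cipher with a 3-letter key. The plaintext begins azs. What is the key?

Subtract each crib letter from the matching ciphertext letter (mod 26):
x(23)−a(0)=23 → x
c(2)−z(25)=-23≡3 → d
u(20)−s(18)=2 → c

xdc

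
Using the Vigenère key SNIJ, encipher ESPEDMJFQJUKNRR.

Repeat the key across the message: SNIJSNIJSNIJSNI
E(4)+S(18): 22 → W
S(18)+N(13): 31≡5 → F
P(15)+I(8): 23 → X
E(4)+J(9): 13 → N
D(3)+S(18): 21 → V
M(12)+N(13): 25 → Z
J(9)+I(8): 17 → R
F(5)+J(9): 14 → O
Q(16)+S(18): 34≡8 → I
J(9)+N(13): 22 → W
U(20)+I(8): 28≡2 → C
K(10)+J(9): 19 → T
N(13)+S(18): 31≡5 → F
R(17)+N(13): 30≡4 → E
R(17)+I(8): 25 → Z

WFXNVZROIWCTFEZ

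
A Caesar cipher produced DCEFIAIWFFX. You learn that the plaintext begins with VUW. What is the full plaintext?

From the crib: D(3)−V(21)=-18≡8, so the shift is 8.
Subtract 8 from each ciphertext letter:
D(3): 3−8=-5≡21 → V
C(2): 2−8=-6≡20 → U
E(4): 4−8=-4≡22 → W
F(5): 5−8=-3≡23 → X
I(8): 8−8=0 → A
A(0): 0−8=-8≡18 → S
I(8): 8−8=0 → A
W(22): 22−8=14 → O
F(5): 5−8=-3≡23 → X
F(5): 5−8=-3≡23 → X
X(23): 23−8=15 → P

VUWXASAOXXP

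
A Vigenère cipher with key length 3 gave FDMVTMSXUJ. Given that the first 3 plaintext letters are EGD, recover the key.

BXJ

Subtract each crib letter from the matching ciphertext letter (mod 26):
F(5)−E(4)=1 → B
D(3)−G(6)=-3≡23 → X
M(12)−D(3)=9 → J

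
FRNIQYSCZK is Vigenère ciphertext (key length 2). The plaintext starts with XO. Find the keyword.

ID

Subtract each crib letter from the matching ciphertext letter (mod 26):
F(5)−X(23)=-18≡8 → I
R(17)−O(14)=3 → D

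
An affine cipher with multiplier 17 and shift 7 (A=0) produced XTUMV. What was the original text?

EQNLK

The inverse of 17 mod 26 is 23, since 17·23=391≡1. Apply D(y)=23·(y−7) mod 26:
X(23): 23·(23−7)=368≡4 → E
T(19): 23·(19−7)=276≡16 → Q
U(20): 23·(20−7)=299≡13 → N
M(12): 23·(12−7)=115≡11 → L
V(21): 23·(21−7)=322≡10 → K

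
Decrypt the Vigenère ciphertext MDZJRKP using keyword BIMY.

LVNLQCD

Repeat the key across the ciphertext: BIMYBIM
M(12)−B(1): 11 → L
D(3)−I(8): -5≡21 → V
Z(25)−M(12): 13 → N
J(9)−Y(24): -15≡11 → L
R(17)−B(1): 16 → Q
K(10)−I(8): 2 → C
P(15)−M(12): 3 → D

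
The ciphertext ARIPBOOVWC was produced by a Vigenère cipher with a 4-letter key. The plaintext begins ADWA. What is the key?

AOMP

Subtract each crib letter from the matching ciphertext letter (mod 26):
A(0)−A(0)=0 → A
R(17)−D(3)=14 → O
I(8)−W(22)=-14≡12 → M
P(15)−A(0)=15 → P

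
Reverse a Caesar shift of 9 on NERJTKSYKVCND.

EVIAKBJPBMTEU

N(13): 13−9=4 → E
E(4): 4−9=-5≡21 → V
R(17): 17−9=8 → I
J(9): 9−9=0 → A
T(19): 19−9=10 → K
K(10): 10−9=1 → B
S(18): 18−9=9 → J
Y(24): 24−9=15 → P
K(10): 10−9=1 → B
V(21): 21−9=12 → M
C(2): 2−9=-7≡19 → T
N(13): 13−9=4 → E
D(3): 3−9=-6≡20 → U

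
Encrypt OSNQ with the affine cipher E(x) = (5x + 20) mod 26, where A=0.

O(14): 5·14+20=90≡12 → M
S(18): 5·18+20=110≡6 → G
N(13): 5·13+20=85≡7 → H
Q(16): 5·16+20=100≡22 → W

MGHW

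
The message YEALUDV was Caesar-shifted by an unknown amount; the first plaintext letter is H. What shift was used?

17

From the crib: Y(24)−H(7)=17, so the shift is 17.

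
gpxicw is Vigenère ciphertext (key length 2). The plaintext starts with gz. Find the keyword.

aq

Subtract each crib letter from the matching ciphertext letter (mod 26):
g(6)−g(6)=0 → a
p(15)−z(25)=-10≡16 → q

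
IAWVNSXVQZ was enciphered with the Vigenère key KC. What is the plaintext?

YYMTDQNTGX

Repeat the key across the ciphertext: KCKCKCKCKC
I(8)−K(10): -2≡24 → Y
A(0)−C(2): -2≡24 → Y
W(22)−K(10): 12 → M
V(21)−C(2): 19 → T
N(13)−K(10): 3 → D
S(18)−C(2): 16 → Q
X(23)−K(10): 13 → N
V(21)−C(2): 19 → T
Q(16)−K(10): 6 → G
Z(25)−C(2): 23 → X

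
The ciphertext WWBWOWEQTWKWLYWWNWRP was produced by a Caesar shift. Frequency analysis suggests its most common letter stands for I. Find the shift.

The most frequent ciphertext letter is W (appears 9 times).
W is position 22; I is position 8.
Shift = 14.

14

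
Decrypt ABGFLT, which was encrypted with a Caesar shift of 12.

A(0): 0−12=-12≡14 → O
B(1): 1−12=-11≡15 → P
G(6): 6−12=-6≡20 → U
F(5): 5−12=-7≡19 → T
L(11): 11−12=-1≡25 → Z
T(19): 19−12=7 → H

OPUTZH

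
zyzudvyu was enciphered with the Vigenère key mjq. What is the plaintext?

npjiufml

Repeat the key across the ciphertext: mjqmjqmj
z(25)−m(12): 13 → n
y(24)−j(9): 15 → p
z(25)−q(16): 9 → j
u(20)−m(12): 8 → i
d(3)−j(9): -6≡20 → u
v(21)−q(16): 5 → f
y(24)−m(12): 12 → m
u(20)−j(9): 11 → l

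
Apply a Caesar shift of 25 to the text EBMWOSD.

E(4): 4+25=29≡3 → D
B(1): 1+25=26≡0 → A
M(12): 12+25=37≡11 → L
W(22): 22+25=47≡21 → V
O(14): 14+25=39≡13 → N
S(18): 18+25=43≡17 → R
D(3): 3+25=28≡2 → C

DALVNRC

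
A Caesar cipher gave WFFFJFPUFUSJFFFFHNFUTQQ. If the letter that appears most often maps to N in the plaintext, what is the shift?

18

The most frequent ciphertext letter is F (appears 10 times).
F is position 5; N is position 13.
Shift = -8≡18.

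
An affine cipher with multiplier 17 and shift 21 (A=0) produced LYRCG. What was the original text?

The inverse of 17 mod 26 is 23, since 17·23=391≡1. Apply D(y)=23·(y−21) mod 26:
L(11): 23·(11−21)=-230≡4 → E
Y(24): 23·(24−21)=69≡17 → R
R(17): 23·(17−21)=-92≡12 → M
C(2): 23·(2−21)=-437≡5 → F
G(6): 23·(6−21)=-345≡19 → T

ERMFT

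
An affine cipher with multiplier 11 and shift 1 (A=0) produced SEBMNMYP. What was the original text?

The inverse of 11 mod 26 is 19, since 11·19=209≡1. Apply D(y)=19·(y−1) mod 26:
S(18): 19·(18−1)=323≡11 → L
E(4): 19·(4−1)=57≡5 → F
B(1): 19·(1−1)=0 → A
M(12): 19·(12−1)=209≡1 → B
N(13): 19·(13−1)=228≡20 → U
M(12): 19·(12−1)=209≡1 → B
Y(24): 19·(24−1)=437≡21 → V
P(15): 19·(15−1)=266≡6 → G

LFABUBVG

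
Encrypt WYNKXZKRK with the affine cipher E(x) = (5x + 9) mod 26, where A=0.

PZWHUEHQH

W(22): 5·22+9=119≡15 → P
Y(24): 5·24+9=129≡25 → Z
N(13): 5·13+9=74≡22 → W
K(10): 5·10+9=59≡7 → H
X(23): 5·23+9=124≡20 → U
Z(25): 5·25+9=134≡4 → E
K(10): 5·10+9=59≡7 → H
R(17): 5·17+9=94≡16 → Q
K(10): 5·10+9=59≡7 → H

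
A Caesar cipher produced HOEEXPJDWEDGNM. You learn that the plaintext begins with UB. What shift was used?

13

From the crib: H(7)−U(20)=-13≡13, so the shift is 13.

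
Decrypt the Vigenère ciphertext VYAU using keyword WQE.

ZIWY

Repeat the key across the ciphertext: WQEW
V(21)−W(22): -1≡25 → Z
Y(24)−Q(16): 8 → I
A(0)−E(4): -4≡22 → W
U(20)−W(22): -2≡24 → Y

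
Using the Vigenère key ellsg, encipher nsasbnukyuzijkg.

Repeat the key across the message: ellsgellsgellsg
n(13)+e(4): 17 → r
s(18)+l(11): 29≡3 → d
a(0)+l(11): 11 → l
s(18)+s(18): 36≡10 → k
b(1)+g(6): 7 → h
n(13)+e(4): 17 → r
u(20)+l(11): 31≡5 → f
k(10)+l(11): 21 → v
y(24)+s(18): 42≡16 → q
u(20)+g(6): 26≡0 → a
z(25)+e(4): 29≡3 → d
i(8)+l(11): 19 → t
j(9)+l(11): 20 → u
k(10)+s(18): 28≡2 → c
g(6)+g(6): 12 → m

rdlkhrfvqadtucm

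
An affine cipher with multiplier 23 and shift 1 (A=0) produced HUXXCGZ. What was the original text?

The inverse of 23 mod 26 is 17, since 23·17=391≡1. Apply D(y)=17·(y−1) mod 26:
H(7): 17·(7−1)=102≡24 → Y
U(20): 17·(20−1)=323≡11 → L
X(23): 17·(23−1)=374≡10 → K
X(23): 17·(23−1)=374≡10 → K
C(2): 17·(2−1)=17 → R
G(6): 17·(6−1)=85≡7 → H
Z(25): 17·(25−1)=408≡18 → S

YLKKRHS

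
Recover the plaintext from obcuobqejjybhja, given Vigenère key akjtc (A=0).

Repeat the key across the ciphertext: akjtcakjtcakjtc
o(14)−a(0): 14 → o
b(1)−k(10): -9≡17 → r
c(2)−j(9): -7≡19 → t
u(20)−t(19): 1 → b
o(14)−c(2): 12 → m
b(1)−a(0): 1 → b
q(16)−k(10): 6 → g
e(4)−j(9): -5≡21 → v
j(9)−t(19): -10≡16 → q
j(9)−c(2): 7 → h
y(24)−a(0): 24 → y
b(1)−k(10): -9≡17 → r
h(7)−j(9): -2≡24 → y
j(9)−t(19): -10≡16 → q
a(0)−c(2): -2≡24 → y

ortbmbgvqhyryqy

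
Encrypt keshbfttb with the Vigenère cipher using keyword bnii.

Repeat the key across the message: bniibniib
k(10)+b(1): 11 → l
e(4)+n(13): 17 → r
s(18)+i(8): 26≡0 → a
h(7)+i(8): 15 → p
b(1)+b(1): 2 → c
f(5)+n(13): 18 → s
t(19)+i(8): 27≡1 → b
t(19)+i(8): 27≡1 → b
b(1)+b(1): 2 → c

lrapcsbbc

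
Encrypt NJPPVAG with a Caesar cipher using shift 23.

KGMMSXD

N(13): 13+23=36≡10 → K
J(9): 9+23=32≡6 → G
P(15): 15+23=38≡12 → M
P(15): 15+23=38≡12 → M
V(21): 21+23=44≡18 → S
A(0): 0+23=23 → X
G(6): 6+23=29≡3 → D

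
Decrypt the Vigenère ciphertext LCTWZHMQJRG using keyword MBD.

ZBQKYEAPGFF

Repeat the key across the ciphertext: MBDMBDMBDMB
L(11)−M(12): -1≡25 → Z
C(2)−B(1): 1 → B
T(19)−D(3): 16 → Q
W(22)−M(12): 10 → K
Z(25)−B(1): 24 → Y
H(7)−D(3): 4 → E
M(12)−M(12): 0 → A
Q(16)−B(1): 15 → P
J(9)−D(3): 6 → G
R(17)−M(12): 5 → F
G(6)−B(1): 5 → F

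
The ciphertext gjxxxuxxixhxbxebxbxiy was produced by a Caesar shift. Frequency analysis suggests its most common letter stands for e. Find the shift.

The most frequent ciphertext letter is x (appears 10 times).
x is position 23; e is position 4.
Shift = 19.

19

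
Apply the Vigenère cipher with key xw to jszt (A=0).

gowp

Repeat the key across the message: xwxw
j(9)+x(23): 32≡6 → g
s(18)+w(22): 40≡14 → o
z(25)+x(23): 48≡22 → w
t(19)+w(22): 41≡15 → p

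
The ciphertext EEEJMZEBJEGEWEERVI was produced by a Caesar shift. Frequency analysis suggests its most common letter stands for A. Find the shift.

4

The most frequent ciphertext letter is E (appears 8 times).
E is position 4; A is position 0.
Shift = 4.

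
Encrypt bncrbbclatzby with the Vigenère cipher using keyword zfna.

aspragplzymbx

Repeat the key across the message: zfnazfnazfnaz
b(1)+z(25): 26≡0 → a
n(13)+f(5): 18 → s
c(2)+n(13): 15 → p
r(17)+a(0): 17 → r
b(1)+z(25): 26≡0 → a
b(1)+f(5): 6 → g
c(2)+n(13): 15 → p
l(11)+a(0): 11 → l
a(0)+z(25): 25 → z
t(19)+f(5): 24 → y
z(25)+n(13): 38≡12 → m
b(1)+a(0): 1 → b
y(24)+z(25): 49≡23 → x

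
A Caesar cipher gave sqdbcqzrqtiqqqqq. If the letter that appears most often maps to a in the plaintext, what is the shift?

16

The most frequent ciphertext letter is q (appears 8 times).
q is position 16; a is position 0.
Shift = 16.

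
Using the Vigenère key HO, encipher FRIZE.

Repeat the key across the message: HOHOH
F(5)+H(7): 12 → M
R(17)+O(14): 31≡5 → F
I(8)+H(7): 15 → P
Z(25)+O(14): 39≡13 → N
E(4)+H(7): 11 → L

MFPNL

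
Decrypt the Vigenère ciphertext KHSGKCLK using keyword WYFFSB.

OJNBSBPM

Repeat the key across the ciphertext: WYFFSBWY
K(10)−W(22): -12≡14 → O
H(7)−Y(24): -17≡9 → J
S(18)−F(5): 13 → N
G(6)−F(5): 1 → B
K(10)−S(18): -8≡18 → S
C(2)−B(1): 1 → B
L(11)−W(22): -11≡15 → P
K(10)−Y(24): -14≡12 → M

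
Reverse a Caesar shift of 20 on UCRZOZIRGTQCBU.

U(20): 20−20=0 → A
C(2): 2−20=-18≡8 → I
R(17): 17−20=-3≡23 → X
Z(25): 25−20=5 → F
O(14): 14−20=-6≡20 → U
Z(25): 25−20=5 → F
I(8): 8−20=-12≡14 → O
R(17): 17−20=-3≡23 → X
G(6): 6−20=-14≡12 → M
T(19): 19−20=-1≡25 → Z
Q(16): 16−20=-4≡22 → W
C(2): 2−20=-18≡8 → I
B(1): 1−20=-19≡7 → H
U(20): 20−20=0 → A

AIXFUFOXMZWIHA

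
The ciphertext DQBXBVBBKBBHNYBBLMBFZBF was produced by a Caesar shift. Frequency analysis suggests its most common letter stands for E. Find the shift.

23

The most frequent ciphertext letter is B (appears 10 times).
B is position 1; E is position 4.
Shift = -3≡23.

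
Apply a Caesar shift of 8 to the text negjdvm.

vmorldu

n(13): 13+8=21 → v
e(4): 4+8=12 → m
g(6): 6+8=14 → o
j(9): 9+8=17 → r
d(3): 3+8=11 → l
v(21): 21+8=29≡3 → d
m(12): 12+8=20 → u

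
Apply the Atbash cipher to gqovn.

tjlem

g(6) → t(19)
q(16) → j(9)
o(14) → l(11)
v(21) → e(4)
n(13) → m(12)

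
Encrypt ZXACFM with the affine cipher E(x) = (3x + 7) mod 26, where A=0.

EYHNWR

Z(25): 3·25+7=82≡4 → E
X(23): 3·23+7=76≡24 → Y
A(0): 3·0+7=7 → H
C(2): 3·2+7=13 → N
F(5): 3·5+7=22 → W
M(12): 3·12+7=43≡17 → R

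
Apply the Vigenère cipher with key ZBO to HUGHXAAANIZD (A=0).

Repeat the key across the message: ZBOZBOZBOZBO
H(7)+Z(25): 32≡6 → G
U(20)+B(1): 21 → V
G(6)+O(14): 20 → U
H(7)+Z(25): 32≡6 → G
X(23)+B(1): 24 → Y
A(0)+O(14): 14 → O
A(0)+Z(25): 25 → Z
A(0)+B(1): 1 → B
N(13)+O(14): 27≡1 → B
I(8)+Z(25): 33≡7 → H
Z(25)+B(1): 26≡0 → A
D(3)+O(14): 17 → R

GVUGYOZBBHAR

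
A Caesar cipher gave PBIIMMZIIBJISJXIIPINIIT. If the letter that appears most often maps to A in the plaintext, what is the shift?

The most frequent ciphertext letter is I (appears 10 times).
I is position 8; A is position 0.
Shift = 8.

8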